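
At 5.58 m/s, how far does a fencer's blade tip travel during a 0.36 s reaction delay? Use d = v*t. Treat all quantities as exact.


d = v * t
d = 5.58 * 0.36
d = 2.0088 m

2.0088 m


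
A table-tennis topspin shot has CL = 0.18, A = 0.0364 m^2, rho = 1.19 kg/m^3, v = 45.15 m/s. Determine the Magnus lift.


FM = 0.5 * CL * rho * A * v^2
FM = 0.5 * 0.18 * 1.19 * 0.0364 * 45.15^2
v^2 = 2038.5225
FM = 0.5 * 0.18 * 1.19 * 0.0364 * 2038.5225 = 7.9471 N

7.9471 N


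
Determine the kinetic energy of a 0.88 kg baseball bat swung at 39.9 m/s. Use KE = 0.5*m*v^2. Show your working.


KE = 0.5 * m * v^2
KE = 0.5 * 0.88 * 39.9^2
KE = 0.5 * 0.88 * 1592.01 = 700.4844 J

700.4844 J


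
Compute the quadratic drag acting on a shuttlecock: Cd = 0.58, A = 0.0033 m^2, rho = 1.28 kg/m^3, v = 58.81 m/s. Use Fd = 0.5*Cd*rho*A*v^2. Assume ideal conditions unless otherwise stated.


Fd = 0.5 * Cd * rho * A * v^2
Fd = 0.5 * 0.58 * 1.28 * 0.0033 * 58.81^2
v^2 = 3458.6161
Fd = 0.5 * 0.58 * 1.28 * 0.0033 * 3458.6161 = 4.2367 N

4.2367 N


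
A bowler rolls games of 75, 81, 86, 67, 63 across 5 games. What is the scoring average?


Average = sum / n
Sum = 372
Average = 372 / 5 = 74.4

74.4


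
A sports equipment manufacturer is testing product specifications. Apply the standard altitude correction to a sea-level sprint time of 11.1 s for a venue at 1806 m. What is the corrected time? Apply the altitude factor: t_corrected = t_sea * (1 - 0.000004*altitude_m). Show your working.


Correction factor = 1 - 0.000004 * 1806 = 0.992776
t_corrected = t_sea * factor = 11.1 * 0.992776
t_corrected = 11.0198 s

11.0198 s


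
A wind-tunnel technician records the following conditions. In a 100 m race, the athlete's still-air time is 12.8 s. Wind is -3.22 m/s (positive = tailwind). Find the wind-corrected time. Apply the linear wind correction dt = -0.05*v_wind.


dt = -0.05 * v_wind = -0.05 * -3.22 = 0.161 s
t_corrected = t_still + dt = 12.8 + (0.161)
t_corrected = 12.961 s

12.961 s


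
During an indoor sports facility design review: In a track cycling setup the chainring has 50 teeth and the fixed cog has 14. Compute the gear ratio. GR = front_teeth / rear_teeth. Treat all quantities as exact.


GR = front_teeth / rear_teeth
GR = 50 / 14
GR = 3.5714

3.5714


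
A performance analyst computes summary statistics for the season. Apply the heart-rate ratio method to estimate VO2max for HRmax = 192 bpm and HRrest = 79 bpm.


VO2max = 15.3 * HRmax / HRrest
VO2max = 15.3 * 192 / 79
VO2max = 2937.6 / 79 = 37.1848 mL/kg/min

37.1848 mL/kg/min


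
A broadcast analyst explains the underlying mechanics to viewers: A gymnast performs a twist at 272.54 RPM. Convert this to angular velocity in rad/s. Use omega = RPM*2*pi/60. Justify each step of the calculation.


omega = RPM * 2 * pi / 60
omega = 272.54 * 2 * 3.14159 / 60
omega = 1712.4193 / 60 = 28.5403 rad/s

28.5403 rad/s


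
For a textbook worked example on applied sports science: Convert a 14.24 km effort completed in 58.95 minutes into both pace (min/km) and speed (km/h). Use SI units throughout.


Pace = time / distance = 58.95 min / 14.24 km = 4.1397 min/km
Speed = distance / time_in_hours = 14.24 / 0.9825 hr
Speed = 14.4936 km/h

4.1397 min/km, 14.4936 km/h


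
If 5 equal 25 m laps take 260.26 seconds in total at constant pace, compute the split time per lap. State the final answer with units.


Split time = total_time / n_laps = 260.26 / 5
Split time = 52.052 s per lap

52.052 s


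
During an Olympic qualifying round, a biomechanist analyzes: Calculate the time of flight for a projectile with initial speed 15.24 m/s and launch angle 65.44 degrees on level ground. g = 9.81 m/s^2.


T = 2*v*sin(theta)/g
sin(theta) = sin(65.44 deg) = 0.9095
T = 2*15.24*0.9095 / 9.81
T = 27.7224 / 9.81 = 2.8259 s

2.8259 s


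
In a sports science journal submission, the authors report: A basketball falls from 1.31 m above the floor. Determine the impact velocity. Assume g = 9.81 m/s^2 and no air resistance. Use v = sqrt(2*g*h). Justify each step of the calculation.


v = sqrt(2 * g * h)
v = sqrt(2 * 9.81 * 1.31)
v = sqrt(25.7022) = 5.0697 m/s

5.0697 m/s


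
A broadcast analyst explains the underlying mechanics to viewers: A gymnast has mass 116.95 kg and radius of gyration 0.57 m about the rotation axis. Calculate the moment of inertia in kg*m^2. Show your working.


I = m * k^2
I = 116.95 * 0.57^2
I = 116.95 * 0.3249 = 37.9971 kg*m^2

37.9971 kg*m^2


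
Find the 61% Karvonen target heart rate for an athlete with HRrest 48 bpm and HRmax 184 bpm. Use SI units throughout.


Target = HRrest + pct*(HRmax - HRrest)
Heart rate reserve = HRmax - HRrest = 184 - 48 = 136 bpm
Fraction = 61% = 0.61
Target = 48 + 0.61 * 136
Target = 48 + 82.96 = 130.96 bpm

130.96 bpm


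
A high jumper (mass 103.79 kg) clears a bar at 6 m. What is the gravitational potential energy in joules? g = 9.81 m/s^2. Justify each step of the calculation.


PE = m * g * h
PE = 103.79 * 9.81 * 6
PE = 1018.1799 * 6 = 6109.0794 J

6109.0794 J


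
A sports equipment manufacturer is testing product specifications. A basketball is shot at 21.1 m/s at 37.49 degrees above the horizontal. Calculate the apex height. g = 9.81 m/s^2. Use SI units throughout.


H = (v*sin(theta))^2 / (2*g)
vy = v*sin(theta) = 21.1 * sin(37.49 deg) = 12.8419 m/s
H = vy^2 / (2*g) = 164.9155 / (2*9.81)
H = 164.9155 / 19.62 = 8.4055 m

8.4055 m


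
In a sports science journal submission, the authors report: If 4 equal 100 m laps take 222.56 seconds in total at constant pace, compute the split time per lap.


Split time = total_time / n_laps = 222.56 / 4
Split time = 55.64 s per lap

55.64 s


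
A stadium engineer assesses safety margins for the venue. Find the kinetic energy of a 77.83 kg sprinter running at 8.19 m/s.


KE = 0.5 * m * v^2
KE = 0.5 * 77.83 * 8.19^2
KE = 0.5 * 77.83 * 67.0761 = 2610.2664 J

2610.2664 J


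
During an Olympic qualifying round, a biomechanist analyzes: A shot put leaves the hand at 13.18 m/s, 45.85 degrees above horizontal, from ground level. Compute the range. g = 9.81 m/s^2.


R = v^2 * sin(2*theta) / g
Convert angle to radians: theta = 45.85 deg = 0.8002 rad
sin(2*theta) = sin(1.6005) = 0.9996
R = 13.18^2 * 0.9996 / 9.81
R = 173.7124 * 0.9996 / 9.81 = 17.6999 m

17.6999 m


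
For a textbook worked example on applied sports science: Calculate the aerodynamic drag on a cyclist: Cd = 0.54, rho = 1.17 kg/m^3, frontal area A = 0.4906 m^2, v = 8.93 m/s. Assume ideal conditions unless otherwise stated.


Fd = 0.5 * Cd * rho * A * v^2
Fd = 0.5 * 0.54 * 1.17 * 0.4906 * 8.93^2
v^2 = 79.7449
Fd = 0.5 * 0.54 * 1.17 * 0.4906 * 79.7449 = 12.3589 N

12.3589 N


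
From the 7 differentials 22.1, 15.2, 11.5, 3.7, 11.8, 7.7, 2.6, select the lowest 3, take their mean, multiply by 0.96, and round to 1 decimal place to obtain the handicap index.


All differentials: 22.1, 15.2, 11.5, 3.7, 11.8, 7.7, 2.6
Sorted: 2.6, 3.7, 7.7, 11.5, 11.8, 15.2, 22.1
Best 3: 2.6, 3.7, 7.7
Average of best = 14 / 3 = 4.6667
Raw index = 4.6667 * 0.96 = 4.48
Handicap index = round(4.48, 1) = 4.5

4.5


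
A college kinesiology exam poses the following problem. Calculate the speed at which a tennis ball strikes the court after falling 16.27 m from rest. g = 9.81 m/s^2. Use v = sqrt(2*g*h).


v = sqrt(2 * g * h)
v = sqrt(2 * 9.81 * 16.27)
v = sqrt(319.2174) = 17.8667 m/s

17.8667 m/s


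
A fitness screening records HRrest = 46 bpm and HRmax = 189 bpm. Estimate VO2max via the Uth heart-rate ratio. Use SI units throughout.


VO2max = 15.3 * HRmax / HRrest
VO2max = 15.3 * 189 / 46
VO2max = 2891.7 / 46 = 62.863 mL/kg/min

62.863 mL/kg/min


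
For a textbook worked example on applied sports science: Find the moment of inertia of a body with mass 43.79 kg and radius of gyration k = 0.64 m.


I = m * k^2
I = 43.79 * 0.64^2
I = 43.79 * 0.4096 = 17.9364 kg*m^2

17.9364 kg*m^2


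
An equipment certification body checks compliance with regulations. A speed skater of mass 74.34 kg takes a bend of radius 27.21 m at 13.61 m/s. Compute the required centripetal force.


Fc = m * v^2 / r
v^2 = 13.61^2 = 185.2321
Fc = 74.34 * 185.2321 / 27.21
Fc = 13770.1543 / 27.21 = 506.0696 N

506.0696 N


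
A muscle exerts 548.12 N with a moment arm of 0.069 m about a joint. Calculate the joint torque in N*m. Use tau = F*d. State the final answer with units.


tau = F * d
tau = 548.12 * 0.069
tau = 37.8203 N*m

37.8203 N*m


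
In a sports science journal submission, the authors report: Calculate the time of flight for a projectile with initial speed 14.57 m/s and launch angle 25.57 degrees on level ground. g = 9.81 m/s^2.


T = 2*v*sin(theta)/g
sin(theta) = sin(25.57 deg) = 0.4316
T = 2*14.57*0.4316 / 9.81
T = 12.5772 / 9.81 = 1.2821 s

1.2821 s


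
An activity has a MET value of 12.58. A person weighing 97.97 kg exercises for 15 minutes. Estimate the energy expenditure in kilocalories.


kcal = MET * mass * time_hr
Convert time: 15 min = 0.25 hr
kcal = 12.58 * 97.97 * 0.25
kcal = 308.1157 kcal

308.1157 kcal


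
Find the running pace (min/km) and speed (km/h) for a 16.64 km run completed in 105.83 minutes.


Pace = time / distance = 105.83 min / 16.64 km = 6.36 min/km
Speed = distance / time_in_hours = 16.64 / 1.7638 hr
Speed = 9.434 km/h

6.36 min/km, 9.434 km/h


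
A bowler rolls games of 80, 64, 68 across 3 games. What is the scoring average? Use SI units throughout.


Average = sum / n
Sum = 212
Average = 212 / 3 = 70.6667

70.6667


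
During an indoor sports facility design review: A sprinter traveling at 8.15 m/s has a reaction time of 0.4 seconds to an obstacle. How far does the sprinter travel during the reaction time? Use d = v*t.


d = v * t
d = 8.15 * 0.4
d = 3.26 m

3.26 m


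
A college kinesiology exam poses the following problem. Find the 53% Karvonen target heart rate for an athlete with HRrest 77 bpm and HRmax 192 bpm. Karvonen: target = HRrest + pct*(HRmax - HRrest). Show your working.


Target = HRrest + pct*(HRmax - HRrest)
Heart rate reserve = HRmax - HRrest = 192 - 77 = 115 bpm
Fraction = 53% = 0.53
Target = 77 + 0.53 * 115
Target = 77 + 60.95 = 137.95 bpm

137.95 bpm


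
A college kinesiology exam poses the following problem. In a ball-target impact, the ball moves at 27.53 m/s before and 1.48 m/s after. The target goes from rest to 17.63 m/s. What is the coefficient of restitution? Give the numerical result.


e = (v2_after - v1_after) / (v1_before - v2_before)
Numerator = 17.63 - 1.48 = 16.15
Denominator = 27.53 - 0 = 27.53
e = 16.15 / 27.53 = 0.5866

0.5866


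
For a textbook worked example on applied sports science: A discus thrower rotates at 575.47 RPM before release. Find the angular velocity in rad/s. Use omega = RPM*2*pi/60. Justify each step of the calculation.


omega = RPM * 2 * pi / 60
omega = 575.47 * 2 * 3.14159 / 60
omega = 3615.7846 / 60 = 60.2631 rad/s

60.2631 rad/s


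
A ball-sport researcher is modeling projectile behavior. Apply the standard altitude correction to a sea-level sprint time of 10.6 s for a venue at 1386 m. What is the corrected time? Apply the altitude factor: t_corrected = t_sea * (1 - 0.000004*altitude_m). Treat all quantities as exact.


Correction factor = 1 - 0.000004 * 1386 = 0.994456
t_corrected = t_sea * factor = 10.6 * 0.994456
t_corrected = 10.5412 s

10.5412 s


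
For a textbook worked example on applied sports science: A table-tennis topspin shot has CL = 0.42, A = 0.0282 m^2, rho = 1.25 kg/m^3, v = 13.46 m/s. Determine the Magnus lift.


FM = 0.5 * CL * rho * A * v^2
FM = 0.5 * 0.42 * 1.25 * 0.0282 * 13.46^2
v^2 = 181.1716
FM = 0.5 * 0.42 * 1.25 * 0.0282 * 181.1716 = 1.3411 N

1.3411 N


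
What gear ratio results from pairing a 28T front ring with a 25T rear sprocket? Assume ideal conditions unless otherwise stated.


GR = front_teeth / rear_teeth
GR = 28 / 25
GR = 1.12

1.12


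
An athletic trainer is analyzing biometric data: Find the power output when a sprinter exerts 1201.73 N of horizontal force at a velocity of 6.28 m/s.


P = F * v
P = 1201.73 * 6.28
P = 7546.8644 W

7546.8644 W


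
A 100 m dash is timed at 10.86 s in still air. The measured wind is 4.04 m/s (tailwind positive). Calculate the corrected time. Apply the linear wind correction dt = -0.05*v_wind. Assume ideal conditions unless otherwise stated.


dt = -0.05 * v_wind = -0.05 * 4.04 = -0.202 s
t_corrected = t_still + dt = 10.86 + (-0.202)
t_corrected = 10.658 s

10.658 s


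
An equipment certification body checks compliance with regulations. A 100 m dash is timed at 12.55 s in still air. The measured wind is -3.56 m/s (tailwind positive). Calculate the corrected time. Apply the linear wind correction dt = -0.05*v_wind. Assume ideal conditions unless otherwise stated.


dt = -0.05 * v_wind = -0.05 * -3.56 = 0.178 s
t_corrected = t_still + dt = 12.55 + (0.178)
t_corrected = 12.728 s

12.728 s


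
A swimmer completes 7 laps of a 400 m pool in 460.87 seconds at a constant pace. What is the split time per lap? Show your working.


Split time = total_time / n_laps = 460.87 / 7
Split time = 65.8386 s per lap

65.8386 s


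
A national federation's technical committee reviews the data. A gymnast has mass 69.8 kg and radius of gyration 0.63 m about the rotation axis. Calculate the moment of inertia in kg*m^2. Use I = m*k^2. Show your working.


I = m * k^2
I = 69.8 * 0.63^2
I = 69.8 * 0.3969 = 27.7036 kg*m^2

27.7036 kg*m^2


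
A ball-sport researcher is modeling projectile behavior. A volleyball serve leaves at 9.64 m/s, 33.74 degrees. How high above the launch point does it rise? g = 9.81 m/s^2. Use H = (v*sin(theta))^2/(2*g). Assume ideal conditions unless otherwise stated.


H = (v*sin(theta))^2 / (2*g)
vy = v*sin(theta) = 9.64 * sin(33.74 deg) = 5.3543 m/s
H = vy^2 / (2*g) = 28.6685 / (2*9.81)
H = 28.6685 / 19.62 = 1.4612 m

1.4612 m


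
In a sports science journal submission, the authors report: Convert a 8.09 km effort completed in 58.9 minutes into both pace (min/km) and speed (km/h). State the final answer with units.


Pace = time / distance = 58.9 min / 8.09 km = 7.2806 min/km
Speed = distance / time_in_hours = 8.09 / 0.9817 hr
Speed = 8.2411 km/h

7.2806 min/km, 8.2411 km/h


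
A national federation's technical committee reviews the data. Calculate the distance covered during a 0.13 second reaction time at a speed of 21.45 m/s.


d = v * t
d = 21.45 * 0.13
d = 2.7885 m

2.7885 m


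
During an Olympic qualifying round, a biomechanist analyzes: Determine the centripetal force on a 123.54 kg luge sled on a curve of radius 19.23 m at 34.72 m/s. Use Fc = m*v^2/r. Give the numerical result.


Fc = m * v^2 / r
v^2 = 34.72^2 = 1205.4784
Fc = 123.54 * 1205.4784 / 19.23
Fc = 148924.8015 / 19.23 = 7744.3995 N

7744.3995 N


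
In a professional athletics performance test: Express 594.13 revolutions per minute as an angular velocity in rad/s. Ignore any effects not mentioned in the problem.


omega = RPM * 2 * pi / 60
omega = 594.13 * 2 * 3.14159 / 60
omega = 3733.0289 / 60 = 62.2171 rad/s

62.2171 rad/s


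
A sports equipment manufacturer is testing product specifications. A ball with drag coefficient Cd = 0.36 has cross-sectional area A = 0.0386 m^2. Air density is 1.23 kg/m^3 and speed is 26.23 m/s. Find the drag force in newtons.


Fd = 0.5 * Cd * rho * A * v^2
Fd = 0.5 * 0.36 * 1.23 * 0.0386 * 26.23^2
v^2 = 688.0129
Fd = 0.5 * 0.36 * 1.23 * 0.0386 * 688.0129 = 5.8798 N

5.8798 N


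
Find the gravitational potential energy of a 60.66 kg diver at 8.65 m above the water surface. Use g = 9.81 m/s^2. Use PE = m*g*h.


PE = m * g * h
PE = 60.66 * 9.81 * 8.65
PE = 595.0746 * 8.65 = 5147.3953 J

5147.3953 J


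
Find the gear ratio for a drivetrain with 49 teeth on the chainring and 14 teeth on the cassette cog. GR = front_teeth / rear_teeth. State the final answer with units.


GR = front_teeth / rear_teeth
GR = 49 / 14
GR = 3.5

3.5


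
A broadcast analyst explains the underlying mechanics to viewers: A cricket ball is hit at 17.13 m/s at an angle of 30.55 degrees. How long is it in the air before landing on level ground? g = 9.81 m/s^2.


T = 2*v*sin(theta)/g
sin(theta) = sin(30.55 deg) = 0.5083
T = 2*17.13*0.5083 / 9.81
T = 17.414 / 9.81 = 1.7751 s

1.7751 s


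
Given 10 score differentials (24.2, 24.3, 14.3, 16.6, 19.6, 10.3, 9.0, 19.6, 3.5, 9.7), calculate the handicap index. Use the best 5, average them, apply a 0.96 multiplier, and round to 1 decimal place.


All differentials: 24.2, 24.3, 14.3, 16.6, 19.6, 10.3, 9.0, 19.6, 3.5, 9.7
Sorted: 3.5, 9.0, 9.7, 10.3, 14.3, 16.6, 19.6, 19.6, 24.2, 24.3
Best 5: 3.5, 9.0, 9.7, 10.3, 14.3
Average of best = 46.8 / 5 = 9.36
Raw index = 9.36 * 0.96 = 8.9856
Handicap index = round(8.9856, 1) = 9.0

9.0


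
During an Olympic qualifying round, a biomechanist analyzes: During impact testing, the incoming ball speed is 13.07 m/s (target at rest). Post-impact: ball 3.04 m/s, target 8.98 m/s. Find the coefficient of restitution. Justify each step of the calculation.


e = (v2_after - v1_after) / (v1_before - v2_before)
Numerator = 8.98 - 3.04 = 5.94
Denominator = 13.07 - 0 = 13.07
e = 5.94 / 13.07 = 0.4545

0.4545


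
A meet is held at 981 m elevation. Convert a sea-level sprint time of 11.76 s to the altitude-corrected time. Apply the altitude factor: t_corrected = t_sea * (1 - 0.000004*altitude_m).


Correction factor = 1 - 0.000004 * 981 = 0.996076
t_corrected = t_sea * factor = 11.76 * 0.996076
t_corrected = 11.7139 s

11.7139 s


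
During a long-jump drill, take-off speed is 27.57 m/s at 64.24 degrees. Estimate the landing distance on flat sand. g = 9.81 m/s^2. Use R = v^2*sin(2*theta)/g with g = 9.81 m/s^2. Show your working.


R = v^2 * sin(2*theta) / g
Convert angle to radians: theta = 64.24 deg = 1.1212 rad
sin(2*theta) = sin(2.2424) = 0.7828
R = 27.57^2 * 0.7828 / 9.81
R = 760.1049 * 0.7828 / 9.81 = 60.6554 m

60.6554 m


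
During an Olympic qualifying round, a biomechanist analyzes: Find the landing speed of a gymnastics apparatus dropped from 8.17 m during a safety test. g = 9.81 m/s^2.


v = sqrt(2 * g * h)
v = sqrt(2 * 9.81 * 8.17)
v = sqrt(160.2954) = 12.6608 m/s

12.6608 m/s


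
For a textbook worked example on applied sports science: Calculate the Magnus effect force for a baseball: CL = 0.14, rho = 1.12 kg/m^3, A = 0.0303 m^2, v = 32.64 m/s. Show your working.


FM = 0.5 * CL * rho * A * v^2
FM = 0.5 * 0.14 * 1.12 * 0.0303 * 32.64^2
v^2 = 1065.3696
FM = 0.5 * 0.14 * 1.12 * 0.0303 * 1065.3696 = 2.5308 N

2.5308 N


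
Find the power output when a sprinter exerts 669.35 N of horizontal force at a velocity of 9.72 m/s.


P = F * v
P = 669.35 * 9.72
P = 6506.082 W

6506.082 W


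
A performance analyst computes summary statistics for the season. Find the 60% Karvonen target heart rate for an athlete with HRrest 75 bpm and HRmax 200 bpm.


Target = HRrest + pct*(HRmax - HRrest)
Heart rate reserve = HRmax - HRrest = 200 - 75 = 125 bpm
Fraction = 60% = 0.6
Target = 75 + 0.6 * 125
Target = 75 + 75 = 150 bpm

150 bpm


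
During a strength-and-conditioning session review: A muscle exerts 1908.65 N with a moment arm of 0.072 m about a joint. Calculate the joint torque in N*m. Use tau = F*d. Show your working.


tau = F * d
tau = 1908.65 * 0.072
tau = 137.4228 N*m

137.4228 N*m


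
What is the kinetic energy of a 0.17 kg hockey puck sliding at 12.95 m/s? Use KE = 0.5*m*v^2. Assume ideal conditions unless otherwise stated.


KE = 0.5 * m * v^2
KE = 0.5 * 0.17 * 12.95^2
KE = 0.5 * 0.17 * 167.7025 = 14.2547 J

14.2547 J


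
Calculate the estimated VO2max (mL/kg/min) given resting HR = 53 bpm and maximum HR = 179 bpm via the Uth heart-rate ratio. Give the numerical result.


VO2max = 15.3 * HRmax / HRrest
VO2max = 15.3 * 179 / 53
VO2max = 2738.7 / 53 = 51.6736 mL/kg/min

51.6736 mL/kg/min


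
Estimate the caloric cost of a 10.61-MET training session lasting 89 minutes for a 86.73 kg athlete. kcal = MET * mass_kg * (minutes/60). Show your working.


kcal = MET * mass * time_hr
Convert time: 89 min = 1.4833 hr
kcal = 10.61 * 86.73 * 1.4833
kcal = 1364.9712 kcal

1364.9712 kcal


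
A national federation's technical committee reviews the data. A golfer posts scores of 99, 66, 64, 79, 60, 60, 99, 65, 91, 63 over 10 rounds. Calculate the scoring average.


Average = sum / n
Sum = 746
Average = 746 / 10 = 74.6

74.6


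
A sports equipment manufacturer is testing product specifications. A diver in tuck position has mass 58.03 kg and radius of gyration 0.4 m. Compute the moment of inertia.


I = m * k^2
I = 58.03 * 0.4^2
I = 58.03 * 0.16 = 9.2848 kg*m^2

9.2848 kg*m^2


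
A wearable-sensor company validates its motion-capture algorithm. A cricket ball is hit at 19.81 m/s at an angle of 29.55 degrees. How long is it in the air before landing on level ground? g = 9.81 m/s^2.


T = 2*v*sin(theta)/g
sin(theta) = sin(29.55 deg) = 0.4932
T = 2*19.81*0.4932 / 9.81
T = 19.5399 / 9.81 = 1.9918 s

1.9918 s


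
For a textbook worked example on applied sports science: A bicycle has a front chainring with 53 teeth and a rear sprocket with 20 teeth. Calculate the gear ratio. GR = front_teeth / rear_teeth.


GR = front_teeth / rear_teeth
GR = 53 / 20
GR = 2.65

2.65


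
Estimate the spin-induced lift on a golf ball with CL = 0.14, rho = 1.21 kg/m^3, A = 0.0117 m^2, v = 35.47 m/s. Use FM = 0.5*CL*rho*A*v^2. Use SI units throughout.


FM = 0.5 * CL * rho * A * v^2
FM = 0.5 * 0.14 * 1.21 * 0.0117 * 35.47^2
v^2 = 1258.1209
FM = 0.5 * 0.14 * 1.21 * 0.0117 * 1258.1209 = 1.2468 N

1.2468 N


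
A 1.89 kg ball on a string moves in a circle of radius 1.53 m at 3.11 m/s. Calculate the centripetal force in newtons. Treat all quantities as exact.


Fc = m * v^2 / r
v^2 = 3.11^2 = 9.6721
Fc = 1.89 * 9.6721 / 1.53
Fc = 18.2803 / 1.53 = 11.9479 N

11.9479 N


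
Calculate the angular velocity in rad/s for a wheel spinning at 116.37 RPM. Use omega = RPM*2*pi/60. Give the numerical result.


omega = RPM * 2 * pi / 60
omega = 116.37 * 2 * 3.14159 / 60
omega = 731.1743 / 60 = 12.1862 rad/s

12.1862 rad/s


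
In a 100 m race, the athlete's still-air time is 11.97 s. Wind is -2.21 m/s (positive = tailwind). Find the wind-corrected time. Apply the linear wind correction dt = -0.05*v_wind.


dt = -0.05 * v_wind = -0.05 * -2.21 = 0.1105 s
t_corrected = t_still + dt = 11.97 + (0.1105)
t_corrected = 12.0805 s

12.0805 s


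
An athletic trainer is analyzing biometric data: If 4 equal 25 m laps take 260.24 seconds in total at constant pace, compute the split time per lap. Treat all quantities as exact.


Split time = total_time / n_laps = 260.24 / 4
Split time = 65.06 s per lap

65.06 s


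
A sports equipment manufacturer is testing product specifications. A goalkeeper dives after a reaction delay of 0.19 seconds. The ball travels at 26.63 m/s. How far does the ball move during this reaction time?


d = v * t
d = 26.63 * 0.19
d = 5.0597 m

5.0597 m


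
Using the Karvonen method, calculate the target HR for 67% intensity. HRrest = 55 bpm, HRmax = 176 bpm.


Target = HRrest + pct*(HRmax - HRrest)
Heart rate reserve = HRmax - HRrest = 176 - 55 = 121 bpm
Fraction = 67% = 0.67
Target = 55 + 0.67 * 121
Target = 55 + 81.07 = 136.07 bpm

136.07 bpm


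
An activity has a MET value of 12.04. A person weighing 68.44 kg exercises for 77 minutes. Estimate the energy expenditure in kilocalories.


kcal = MET * mass * time_hr
Convert time: 77 min = 1.2833 hr
kcal = 12.04 * 68.44 * 1.2833
kcal = 1057.4893 kcal

1057.4893 kcal


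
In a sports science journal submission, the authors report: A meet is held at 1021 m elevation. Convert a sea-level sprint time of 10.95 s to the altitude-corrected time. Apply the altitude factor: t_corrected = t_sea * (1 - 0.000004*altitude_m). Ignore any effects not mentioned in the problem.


Correction factor = 1 - 0.000004 * 1021 = 0.995916
t_corrected = t_sea * factor = 10.95 * 0.995916
t_corrected = 10.9053 s

10.9053 s


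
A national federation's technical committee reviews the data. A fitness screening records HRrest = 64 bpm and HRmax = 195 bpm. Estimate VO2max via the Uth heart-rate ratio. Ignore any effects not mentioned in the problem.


VO2max = 15.3 * HRmax / HRrest
VO2max = 15.3 * 195 / 64
VO2max = 2983.5 / 64 = 46.6172 mL/kg/min

46.6172 mL/kg/min


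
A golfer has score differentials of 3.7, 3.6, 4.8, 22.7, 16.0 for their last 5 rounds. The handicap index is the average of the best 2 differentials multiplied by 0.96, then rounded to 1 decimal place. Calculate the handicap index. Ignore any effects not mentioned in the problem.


All differentials: 3.7, 3.6, 4.8, 22.7, 16.0
Sorted: 3.6, 3.7, 4.8, 16.0, 22.7
Best 2: 3.6, 3.7
Average of best = 7.3 / 2 = 3.65
Raw index = 3.65 * 0.96 = 3.504
Handicap index = round(3.504, 1) = 3.5

3.5


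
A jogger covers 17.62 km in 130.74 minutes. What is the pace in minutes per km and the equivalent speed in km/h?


Pace = time / distance = 130.74 min / 17.62 km = 7.42 min/km
Speed = distance / time_in_hours = 17.62 / 2.179 hr
Speed = 8.0863 km/h

7.42 min/km, 8.0863 km/h


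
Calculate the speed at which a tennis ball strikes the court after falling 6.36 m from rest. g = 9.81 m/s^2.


v = sqrt(2 * g * h)
v = sqrt(2 * 9.81 * 6.36)
v = sqrt(124.7832) = 11.1706 m/s

11.1706 m/s


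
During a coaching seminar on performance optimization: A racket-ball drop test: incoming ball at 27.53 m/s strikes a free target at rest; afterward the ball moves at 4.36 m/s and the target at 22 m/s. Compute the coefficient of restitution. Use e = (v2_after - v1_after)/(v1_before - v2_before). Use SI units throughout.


e = (v2_after - v1_after) / (v1_before - v2_before)
Numerator = 22 - 4.36 = 17.64
Denominator = 27.53 - 0 = 27.53
e = 17.64 / 27.53 = 0.6408

0.6408


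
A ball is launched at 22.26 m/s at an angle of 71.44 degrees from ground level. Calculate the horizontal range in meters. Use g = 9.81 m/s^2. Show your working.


R = v^2 * sin(2*theta) / g
Convert angle to radians: theta = 71.44 deg = 1.2469 rad
sin(2*theta) = sin(2.4937) = 0.6035
R = 22.26^2 * 0.6035 / 9.81
R = 495.5076 * 0.6035 / 9.81 = 30.4824 m

30.4824 m


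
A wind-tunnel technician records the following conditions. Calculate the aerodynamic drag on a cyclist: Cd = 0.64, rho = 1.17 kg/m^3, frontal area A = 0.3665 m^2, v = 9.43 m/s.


Fd = 0.5 * Cd * rho * A * v^2
Fd = 0.5 * 0.64 * 1.17 * 0.3665 * 9.43^2
v^2 = 88.9249
Fd = 0.5 * 0.64 * 1.17 * 0.3665 * 88.9249 = 12.2021 N

12.2021 N


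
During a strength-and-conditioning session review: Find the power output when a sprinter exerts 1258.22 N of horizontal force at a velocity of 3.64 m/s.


P = F * v
P = 1258.22 * 3.64
P = 4579.9208 W

4579.9208 W


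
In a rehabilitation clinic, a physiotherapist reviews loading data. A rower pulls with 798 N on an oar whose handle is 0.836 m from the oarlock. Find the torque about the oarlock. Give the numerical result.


tau = F * d
tau = 798 * 0.836
tau = 667.128 N*m

667.128 N*m


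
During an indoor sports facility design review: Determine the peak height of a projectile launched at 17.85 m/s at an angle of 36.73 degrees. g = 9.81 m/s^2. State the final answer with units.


H = (v*sin(theta))^2 / (2*g)
vy = v*sin(theta) = 17.85 * sin(36.73 deg) = 10.6751 m/s
H = vy^2 / (2*g) = 113.9578 / (2*9.81)
H = 113.9578 / 19.62 = 5.8082 m

5.8082 m


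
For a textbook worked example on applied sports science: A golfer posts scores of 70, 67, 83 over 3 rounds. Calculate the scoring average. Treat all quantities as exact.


Average = sum / n
Sum = 220
Average = 220 / 3 = 73.3333

73.3333


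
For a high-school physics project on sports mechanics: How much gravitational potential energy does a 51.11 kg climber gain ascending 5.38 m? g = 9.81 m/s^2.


PE = m * g * h
PE = 51.11 * 9.81 * 5.38
PE = 501.3891 * 5.38 = 2697.4734 J

2697.4734 J


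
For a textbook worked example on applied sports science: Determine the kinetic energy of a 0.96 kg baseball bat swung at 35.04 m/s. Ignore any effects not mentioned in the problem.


KE = 0.5 * m * v^2
KE = 0.5 * 0.96 * 35.04^2
KE = 0.5 * 0.96 * 1227.8016 = 589.3448 J

589.3448 J


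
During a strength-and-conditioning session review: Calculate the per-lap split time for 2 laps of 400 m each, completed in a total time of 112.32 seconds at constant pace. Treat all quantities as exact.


Split time = total_time / n_laps = 112.32 / 2
Split time = 56.16 s per lap

56.16 s


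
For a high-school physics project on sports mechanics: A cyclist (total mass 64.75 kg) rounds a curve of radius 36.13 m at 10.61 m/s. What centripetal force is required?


Fc = m * v^2 / r
v^2 = 10.61^2 = 112.5721
Fc = 64.75 * 112.5721 / 36.13
Fc = 7289.0435 / 36.13 = 201.7449 N

201.7449 N


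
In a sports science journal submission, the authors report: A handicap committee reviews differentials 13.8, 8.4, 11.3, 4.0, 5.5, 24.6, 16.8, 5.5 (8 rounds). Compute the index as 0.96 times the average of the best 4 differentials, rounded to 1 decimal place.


All differentials: 13.8, 8.4, 11.3, 4.0, 5.5, 24.6, 16.8, 5.5
Sorted: 4.0, 5.5, 5.5, 8.4, 11.3, 13.8, 16.8, 24.6
Best 4: 4.0, 5.5, 5.5, 8.4
Average of best = 23.4 / 4 = 5.85
Raw index = 5.85 * 0.96 = 5.616
Handicap index = round(5.616, 1) = 5.6

5.6


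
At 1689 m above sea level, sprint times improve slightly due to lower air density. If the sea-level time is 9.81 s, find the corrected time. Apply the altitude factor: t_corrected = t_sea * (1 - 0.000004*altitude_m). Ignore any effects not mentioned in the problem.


Correction factor = 1 - 0.000004 * 1689 = 0.993244
t_corrected = t_sea * factor = 9.81 * 0.993244
t_corrected = 9.7437 s

9.7437 s


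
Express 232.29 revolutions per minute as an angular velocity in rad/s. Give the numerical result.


omega = RPM * 2 * pi / 60
omega = 232.29 * 2 * 3.14159 / 60
omega = 1459.5211 / 60 = 24.3254 rad/s

24.3254 rad/s


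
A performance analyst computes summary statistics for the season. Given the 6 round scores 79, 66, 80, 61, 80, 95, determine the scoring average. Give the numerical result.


Average = sum / n
Sum = 461
Average = 461 / 6 = 76.8333

76.8333


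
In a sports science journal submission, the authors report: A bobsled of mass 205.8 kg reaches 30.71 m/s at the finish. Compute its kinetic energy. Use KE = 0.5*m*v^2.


KE = 0.5 * m * v^2
KE = 0.5 * 205.8 * 30.71^2
KE = 0.5 * 205.8 * 943.1041 = 97045.4119 J

97045.4119 J


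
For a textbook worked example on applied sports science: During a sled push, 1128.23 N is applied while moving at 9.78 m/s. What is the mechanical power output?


P = F * v
P = 1128.23 * 9.78
P = 11034.0894 W

11034.0894 W


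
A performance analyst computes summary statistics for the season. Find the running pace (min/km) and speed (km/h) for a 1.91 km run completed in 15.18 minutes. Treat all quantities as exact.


Pace = time / distance = 15.18 min / 1.91 km = 7.9476 min/km
Speed = distance / time_in_hours = 1.91 / 0.253 hr
Speed = 7.5494 km/h

7.9476 min/km, 7.5494 km/h


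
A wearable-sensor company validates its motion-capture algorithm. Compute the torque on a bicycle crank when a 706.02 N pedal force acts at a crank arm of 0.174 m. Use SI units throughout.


tau = F * d
tau = 706.02 * 0.174
tau = 122.8475 N*m

122.8475 N*m


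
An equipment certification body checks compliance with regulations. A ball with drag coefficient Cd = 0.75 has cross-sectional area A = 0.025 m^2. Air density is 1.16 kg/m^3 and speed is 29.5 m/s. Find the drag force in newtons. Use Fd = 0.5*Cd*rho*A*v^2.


Fd = 0.5 * Cd * rho * A * v^2
Fd = 0.5 * 0.75 * 1.16 * 0.025 * 29.5^2
v^2 = 870.25
Fd = 0.5 * 0.75 * 1.16 * 0.025 * 870.25 = 9.464 N

9.464 N


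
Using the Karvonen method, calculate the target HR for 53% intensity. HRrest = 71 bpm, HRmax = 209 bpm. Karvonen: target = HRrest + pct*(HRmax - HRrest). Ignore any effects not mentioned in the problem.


Target = HRrest + pct*(HRmax - HRrest)
Heart rate reserve = HRmax - HRrest = 209 - 71 = 138 bpm
Fraction = 53% = 0.53
Target = 71 + 0.53 * 138
Target = 71 + 73.14 = 144.14 bpm

144.14 bpm


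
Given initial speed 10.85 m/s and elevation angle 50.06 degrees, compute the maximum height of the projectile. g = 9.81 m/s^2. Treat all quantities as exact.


H = (v*sin(theta))^2 / (2*g)
vy = v*sin(theta) = 10.85 * sin(50.06 deg) = 8.3189 m/s
H = vy^2 / (2*g) = 69.2038 / (2*9.81)
H = 69.2038 / 19.62 = 3.5272 m

3.5272 m


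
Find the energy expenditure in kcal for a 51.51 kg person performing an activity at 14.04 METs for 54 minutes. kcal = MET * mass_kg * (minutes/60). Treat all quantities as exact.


kcal = MET * mass * time_hr
Convert time: 54 min = 0.9 hr
kcal = 14.04 * 51.51 * 0.9
kcal = 650.8804 kcal

650.8804 kcal


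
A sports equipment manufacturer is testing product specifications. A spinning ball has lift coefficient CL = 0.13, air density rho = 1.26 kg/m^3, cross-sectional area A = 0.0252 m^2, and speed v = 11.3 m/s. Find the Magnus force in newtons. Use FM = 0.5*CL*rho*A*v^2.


FM = 0.5 * CL * rho * A * v^2
FM = 0.5 * 0.13 * 1.26 * 0.0252 * 11.3^2
v^2 = 127.69
FM = 0.5 * 0.13 * 1.26 * 0.0252 * 127.69 = 0.2635 N

0.2635 N


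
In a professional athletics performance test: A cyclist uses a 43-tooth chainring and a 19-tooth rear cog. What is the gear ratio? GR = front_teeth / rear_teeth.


GR = front_teeth / rear_teeth
GR = 43 / 19
GR = 2.2632

2.2632


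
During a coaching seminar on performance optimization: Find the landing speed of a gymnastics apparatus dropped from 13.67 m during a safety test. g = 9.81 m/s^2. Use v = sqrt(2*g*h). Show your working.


v = sqrt(2 * g * h)
v = sqrt(2 * 9.81 * 13.67)
v = sqrt(268.2054) = 16.377 m/s

16.377 m/s


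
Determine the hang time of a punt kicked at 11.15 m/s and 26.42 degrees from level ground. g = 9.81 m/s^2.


T = 2*v*sin(theta)/g
sin(theta) = sin(26.42 deg) = 0.4449
T = 2*11.15*0.4449 / 9.81
T = 9.9223 / 9.81 = 1.0115 s

1.0115 s


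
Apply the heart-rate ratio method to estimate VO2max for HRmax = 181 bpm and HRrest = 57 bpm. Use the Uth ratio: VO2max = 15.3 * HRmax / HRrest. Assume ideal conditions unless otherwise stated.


VO2max = 15.3 * HRmax / HRrest
VO2max = 15.3 * 181 / 57
VO2max = 2769.3 / 57 = 48.5842 mL/kg/min

48.5842 mL/kg/min


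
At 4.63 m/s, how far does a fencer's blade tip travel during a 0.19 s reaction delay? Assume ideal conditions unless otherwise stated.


d = v * t
d = 4.63 * 0.19
d = 0.8797 m

0.8797 m


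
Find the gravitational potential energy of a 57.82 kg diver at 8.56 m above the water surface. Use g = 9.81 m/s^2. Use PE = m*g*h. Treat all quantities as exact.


PE = m * g * h
PE = 57.82 * 9.81 * 8.56
PE = 567.2142 * 8.56 = 4855.3536 J

4855.3536 J


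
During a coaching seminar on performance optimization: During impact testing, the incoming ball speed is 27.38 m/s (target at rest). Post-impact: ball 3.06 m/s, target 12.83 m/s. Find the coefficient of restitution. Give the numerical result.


e = (v2_after - v1_after) / (v1_before - v2_before)
Numerator = 12.83 - 3.06 = 9.77
Denominator = 27.38 - 0 = 27.38
e = 9.77 / 27.38 = 0.3568

0.3568


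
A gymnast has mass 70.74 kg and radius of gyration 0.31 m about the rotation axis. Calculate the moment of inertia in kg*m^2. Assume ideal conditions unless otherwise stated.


I = m * k^2
I = 70.74 * 0.31^2
I = 70.74 * 0.0961 = 6.7981 kg*m^2

6.7981 kg*m^2


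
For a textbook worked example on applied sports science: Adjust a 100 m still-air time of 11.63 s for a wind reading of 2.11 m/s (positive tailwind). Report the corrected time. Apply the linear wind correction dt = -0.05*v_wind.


dt = -0.05 * v_wind = -0.05 * 2.11 = -0.1055 s
t_corrected = t_still + dt = 11.63 + (-0.1055)
t_corrected = 11.5245 s

11.5245 s


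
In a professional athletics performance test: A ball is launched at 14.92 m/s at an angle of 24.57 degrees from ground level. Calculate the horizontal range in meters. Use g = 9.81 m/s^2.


R = v^2 * sin(2*theta) / g
Convert angle to radians: theta = 24.57 deg = 0.4288 rad
sin(2*theta) = sin(0.8577) = 0.7563
R = 14.92^2 * 0.7563 / 9.81
R = 222.6064 * 0.7563 / 9.81 = 17.162 m

17.162 m


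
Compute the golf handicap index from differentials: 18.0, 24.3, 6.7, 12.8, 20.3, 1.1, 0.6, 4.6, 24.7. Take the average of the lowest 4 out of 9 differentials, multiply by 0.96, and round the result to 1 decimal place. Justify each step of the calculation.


All differentials: 18.0, 24.3, 6.7, 12.8, 20.3, 1.1, 0.6, 4.6, 24.7
Sorted: 0.6, 1.1, 4.6, 6.7, 12.8, 18.0, 20.3, 24.3, 24.7
Best 4: 0.6, 1.1, 4.6, 6.7
Average of best = 13 / 4 = 3.25
Raw index = 3.25 * 0.96 = 3.12
Handicap index = round(3.12, 1) = 3.1

3.1


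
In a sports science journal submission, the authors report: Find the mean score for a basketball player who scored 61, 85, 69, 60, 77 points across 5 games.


Average = sum / n
Sum = 352
Average = 352 / 5 = 70.4

70.4


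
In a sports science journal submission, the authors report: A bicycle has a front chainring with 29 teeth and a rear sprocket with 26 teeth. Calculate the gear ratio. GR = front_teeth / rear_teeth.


GR = front_teeth / rear_teeth
GR = 29 / 26
GR = 1.1154

1.1154


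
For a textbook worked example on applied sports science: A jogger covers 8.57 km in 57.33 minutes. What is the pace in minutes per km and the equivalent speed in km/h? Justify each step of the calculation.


Pace = time / distance = 57.33 min / 8.57 km = 6.6896 min/km
Speed = distance / time_in_hours = 8.57 / 0.9555 hr
Speed = 8.9691 km/h

6.6896 min/km, 8.9691 km/h


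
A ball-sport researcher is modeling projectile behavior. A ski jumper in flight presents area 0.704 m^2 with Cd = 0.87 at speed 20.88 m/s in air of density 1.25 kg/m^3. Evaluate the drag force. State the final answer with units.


Fd = 0.5 * Cd * rho * A * v^2
Fd = 0.5 * 0.87 * 1.25 * 0.704 * 20.88^2
v^2 = 435.9744
Fd = 0.5 * 0.87 * 1.25 * 0.704 * 435.9744 = 166.891 N

166.891 N


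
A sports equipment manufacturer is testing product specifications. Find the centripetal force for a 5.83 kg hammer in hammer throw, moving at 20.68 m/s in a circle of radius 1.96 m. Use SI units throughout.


Fc = m * v^2 / r
v^2 = 20.68^2 = 427.6624
Fc = 5.83 * 427.6624 / 1.96
Fc = 2493.2718 / 1.96 = 1272.0774 N

1272.0774 N


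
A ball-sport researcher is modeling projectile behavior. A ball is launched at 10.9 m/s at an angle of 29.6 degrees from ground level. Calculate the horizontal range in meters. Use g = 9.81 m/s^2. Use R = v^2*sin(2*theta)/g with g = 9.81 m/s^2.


R = v^2 * sin(2*theta) / g
Convert angle to radians: theta = 29.6 deg = 0.5166 rad
sin(2*theta) = sin(1.0332) = 0.859
R = 10.9^2 * 0.859 / 9.81
R = 118.81 * 0.859 / 9.81 = 10.403 m

10.403 m


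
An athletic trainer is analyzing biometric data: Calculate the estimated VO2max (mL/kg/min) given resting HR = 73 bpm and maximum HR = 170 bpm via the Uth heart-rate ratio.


VO2max = 15.3 * HRmax / HRrest
VO2max = 15.3 * 170 / 73
VO2max = 2601 / 73 = 35.6301 mL/kg/min

35.6301 mL/kg/min


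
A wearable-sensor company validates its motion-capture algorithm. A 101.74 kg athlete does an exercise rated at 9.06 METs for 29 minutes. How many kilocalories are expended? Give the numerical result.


kcal = MET * mass * time_hr
Convert time: 29 min = 0.4833 hr
kcal = 9.06 * 101.74 * 0.4833
kcal = 445.5195 kcal

445.5195 kcal


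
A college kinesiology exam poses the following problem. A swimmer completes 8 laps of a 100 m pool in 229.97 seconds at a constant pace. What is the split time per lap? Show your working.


Split time = total_time / n_laps = 229.97 / 8
Split time = 28.7462 s per lap

28.7462 s


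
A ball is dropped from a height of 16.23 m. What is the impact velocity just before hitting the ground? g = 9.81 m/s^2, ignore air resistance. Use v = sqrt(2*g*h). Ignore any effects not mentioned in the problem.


v = sqrt(2 * g * h)
v = sqrt(2 * 9.81 * 16.23)
v = sqrt(318.4326) = 17.8447 m/s

17.8447 m/s
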